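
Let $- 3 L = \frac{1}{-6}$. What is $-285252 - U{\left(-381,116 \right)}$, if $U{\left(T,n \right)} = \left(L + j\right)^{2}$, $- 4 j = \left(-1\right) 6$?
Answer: $- \frac{23105608}{81} \approx -2.8525 \cdot 10^{5}$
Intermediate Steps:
$j = \frac{3}{2}$ ($j = - \frac{\left(-1\right) 6}{4} = \left(- \frac{1}{4}\right) \left(-6\right) = \frac{3}{2} \approx 1.5$)
$L = \frac{1}{18}$ ($L = - \frac{1}{3 \left(-6\right)} = \left(- \frac{1}{3}\right) \left(- \frac{1}{6}\right) = \frac{1}{18} \approx 0.055556$)
$U{\left(T,n \right)} = \frac{196}{81}$ ($U{\left(T,n \right)} = \left(\frac{1}{18} + \frac{3}{2}\right)^{2} = \left(\frac{14}{9}\right)^{2} = \frac{196}{81}$)
$-285252 - U{\left(-381,116 \right)} = -285252 - \frac{196}{81} = - \frac{23105608}{81}$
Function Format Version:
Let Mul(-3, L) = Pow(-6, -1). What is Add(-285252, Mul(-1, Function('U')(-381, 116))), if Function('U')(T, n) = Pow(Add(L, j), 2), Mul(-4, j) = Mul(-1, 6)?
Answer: Rational(-23105608, 81) ≈ -2.8525e+5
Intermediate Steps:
j = Rational(3, 2) (j = Mul(Rational(-1, 4), Mul(-1, 6)) = Mul(Rational(-1, 4), -6) = Rational(3, 2) ≈ 1.5000)
L = Rational(1, 18) (L = Mul(Rational(-1, 3), Pow(-6, -1)) = Mul(Rational(-1, 3), Rational(-1, 6)) = Rational(1, 18) ≈ 0.055556)
Function('U')(T, n) = Rational(196, 81) (Function('U')(T, n) = Pow(Add(Rational(1, 18), Rational(3, 2)), 2) = Pow(Rational(14, 9), 2) = Rational(196, 81))
Add(-285252, Mul(-1, Function('U')(-381, 116))) = Add(-285252, Mul(-1, Rational(196, 81))) = Add(-285252, Rational(-196, 81)) = Rational(-23105608, 81)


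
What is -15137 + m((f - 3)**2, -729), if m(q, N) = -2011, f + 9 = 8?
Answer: -17148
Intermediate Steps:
f = -1 (f = -9 + 8 = -1)
-15137 + m((f - 3)**2, -729) = -15137 - 2011 = -17148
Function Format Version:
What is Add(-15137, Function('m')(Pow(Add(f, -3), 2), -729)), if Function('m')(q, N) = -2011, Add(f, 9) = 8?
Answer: -17148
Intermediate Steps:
f = -1 (f = Add(-9, 8) = -1)
Add(-15137, Function('m')(Pow(Add(f, -3), 2), -729)) = Add(-15137, -2011) = -17148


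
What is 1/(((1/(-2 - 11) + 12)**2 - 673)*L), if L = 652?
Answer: -169/58492224 ≈ -2.8893e-6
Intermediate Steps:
1/(((1/(-2 - 11) + 12)**2 - 673)*L) = 1/((1/(-2 - 11) + 12)**2 - 673*652) = (1/652)/((1/(-13) + 12)**2 - 673) = (1/652)/((-1/13 + 12)**2 - 673) = (1/652)/((155/13)**2 - 673) = (1/652)/(24025/169 - 673) = (1/652)/(-89712/169) = -169/89712*1/652 = -169/58492224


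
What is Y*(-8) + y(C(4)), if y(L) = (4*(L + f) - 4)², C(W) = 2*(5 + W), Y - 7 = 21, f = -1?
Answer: 3872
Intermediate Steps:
Y = 28 (Y = 7 + 21 = 28)
C(W) = 10 + 2*W
y(L) = (-8 + 4*L)² (y(L) = (4*(L - 1) - 4)² = (4*(-1 + L) - 4)² = ((-4 + 4*L) - 4)² = (-8 + 4*L)²)
Y*(-8) + y(C(4)) = 28*(-8) + 16*(-2 + (10 + 2*4))² = -224 + 16*(-2 + (10 + 8))² = -224 + 16*(-2 + 18)² = -224 + 16*16² = -224 + 16*256 = -224 + 4096 = 3872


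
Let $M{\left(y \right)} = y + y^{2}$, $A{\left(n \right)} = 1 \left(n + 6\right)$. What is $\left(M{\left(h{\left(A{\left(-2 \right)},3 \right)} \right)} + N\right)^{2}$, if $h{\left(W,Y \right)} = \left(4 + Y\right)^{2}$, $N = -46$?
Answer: $5779216$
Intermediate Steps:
$A{\left(n \right)} = 6 + n$ ($A{\left(n \right)} = 1 \left(6 + n\right) = 6 + n$)
$\left(M{\left(h{\left(A{\left(-2 \right)},3 \right)} \right)} + N\right)^{2} = \left(\left(4 + 3\right)^{2} \left(1 + \left(4 + 3\right)^{2}\right) - 46\right)^{2} = \left(7^{2} \left(1 + 7^{2}\right) - 46\right)^{2} = \left(49 \left(1 + 49\right) - 46\right)^{2} = \left(49 \cdot 50 - 46\right)^{2} = \left(2450 - 46\right)^{2} = 2404^{2} = 5779216$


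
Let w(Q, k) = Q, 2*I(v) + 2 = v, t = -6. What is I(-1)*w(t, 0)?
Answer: 9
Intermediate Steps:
I(v) = -1 + v/2
I(-1)*w(t, 0) = (-1 + (½)*(-1))*(-6) = (-1 - ½)*(-6) = -3/2*(-6) = 9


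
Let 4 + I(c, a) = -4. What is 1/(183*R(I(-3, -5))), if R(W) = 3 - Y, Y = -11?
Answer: 1/2562 ≈ 0.00039032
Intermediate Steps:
I(c, a) = -8 (I(c, a) = -4 - 4 = -8)
R(W) = 14 (R(W) = 3 - 1*(-11) = 3 + 11 = 14)
1/(183*R(I(-3, -5))) = 1/(183*14) = 1/2562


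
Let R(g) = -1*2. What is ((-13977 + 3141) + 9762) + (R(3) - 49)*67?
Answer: -4491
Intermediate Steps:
R(g) = -2
((-13977 + 3141) + 9762) + (R(3) - 49)*67 = ((-13977 + 3141) + 9762) + (-2 - 49)*67 = (-10836 + 9762) - 51*67 = -1074 - 3417 = -4491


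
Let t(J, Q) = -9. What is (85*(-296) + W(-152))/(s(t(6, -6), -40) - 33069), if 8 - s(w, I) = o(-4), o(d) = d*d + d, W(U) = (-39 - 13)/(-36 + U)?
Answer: 1182507/1554431 ≈ 0.76073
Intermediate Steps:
W(U) = -52/(-36 + U)
o(d) = d + d² (o(d) = d² + d = d + d²)
s(w, I) = -4 (s(w, I) = 8 - (-4)*(1 - 4) = 8 - (-4)*(-3) = 8 - 1*12 = 8 - 12 = -4)
(85*(-296) + W(-152))/(s(t(6, -6), -40) - 33069) = (85*(-296) - 52/(-36 - 152))/(-4 - 33069) = (-25160 - 52/(-188))/(-33073) = (-25160 - 52*(-1/188))*(-1/33073) = (-25160 + 13/47)*(-1/33073) = -1182507/47*(-1/33073) = 1182507/1554431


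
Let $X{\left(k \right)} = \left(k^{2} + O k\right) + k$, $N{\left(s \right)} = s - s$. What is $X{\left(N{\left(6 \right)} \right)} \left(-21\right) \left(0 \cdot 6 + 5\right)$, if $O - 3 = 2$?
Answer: $0$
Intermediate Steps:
$O = 5$ ($O = 3 + 2 = 5$)
$N{\left(s \right)} = 0$
$X{\left(k \right)} = k^{2} + 6 k$ ($X{\left(k \right)} = \left(k^{2} + 5 k\right) + k = k^{2} + 6 k$)
$X{\left(N{\left(6 \right)} \right)} \left(-21\right) \left(0 \cdot 6 + 5\right) = 0 \left(6 + 0\right) \left(-21\right) \left(0 \cdot 6 + 5\right) = 0 \cdot 6 \left(-21\right) \left(0 + 5\right) = 0 \left(-21\right) 5 = 0 \cdot 5 = 0$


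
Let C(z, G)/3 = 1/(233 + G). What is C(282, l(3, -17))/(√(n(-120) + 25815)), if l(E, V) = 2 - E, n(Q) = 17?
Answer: 3*√6458/2996512 ≈ 8.0455e-5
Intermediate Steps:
C(z, G) = 3/(233 + G)
C(282, l(3, -17))/(√(n(-120) + 25815)) = (3/(233 + (2 - 1*3)))/(√(17 + 25815)) = (3/(233 + (2 - 3)))/(√25832) = (3/(233 - 1))/((2*√6458)) = (3/232)*(√6458/12916) = (3*(1/232))*(√6458/12916) = 3*(√6458/12916)/232 = 3*√6458/2996512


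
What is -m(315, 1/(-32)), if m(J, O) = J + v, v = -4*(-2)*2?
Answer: -331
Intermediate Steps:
v = 16 (v = 8*2 = 16)
m(J, O) = 16 + J (m(J, O) = J + 16 = 16 + J)
-m(315, 1/(-32)) = -(16 + 315) = -1*331 = -331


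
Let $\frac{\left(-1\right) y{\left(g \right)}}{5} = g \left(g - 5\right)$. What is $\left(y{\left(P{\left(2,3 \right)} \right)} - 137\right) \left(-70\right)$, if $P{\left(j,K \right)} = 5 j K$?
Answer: $272090$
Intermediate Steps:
$P{\left(j,K \right)} = 5 K j$
$y{\left(g \right)} = - 5 g \left(-5 + g\right)$ ($y{\left(g \right)} = - 5 g \left(g - 5\right) = - 5 g \left(-5 + g\right)$)
$\left(y{\left(P{\left(2,3 \right)} \right)} - 137\right) \left(-70\right) = \left(5 \cdot 5 \cdot 3 \cdot 2 \left(5 - 5 \cdot 3 \cdot 2\right) - 137\right) \left(-70\right) = \left(5 \cdot 30 \left(5 - 30\right) - 137\right) \left(-70\right) = \left(5 \cdot 30 \left(-25\right) - 137\right) \left(-70\right) = \left(-3750 - 137\right) \left(-70\right) = \left(-3887\right) \left(-70\right) = 272090$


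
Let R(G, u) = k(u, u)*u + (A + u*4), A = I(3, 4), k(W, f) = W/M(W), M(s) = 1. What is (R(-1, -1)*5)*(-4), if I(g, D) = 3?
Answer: 0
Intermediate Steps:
k(W, f) = W (k(W, f) = W/1 = W*1 = W)
A = 3
R(G, u) = 3 + u² + 4*u (R(G, u) = u*u + (3 + u*4) = u² + (3 + 4*u) = 3 + u² + 4*u)
(R(-1, -1)*5)*(-4) = ((3 + (-1)² + 4*(-1))*5)*(-4) = ((3 + 1 - 4)*5)*(-4) = (0*5)*(-4) = 0*(-4) = 0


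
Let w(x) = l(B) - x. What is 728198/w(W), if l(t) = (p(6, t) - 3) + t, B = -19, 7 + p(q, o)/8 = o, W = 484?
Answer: -364099/357 ≈ -1019.9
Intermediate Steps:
p(q, o) = -56 + 8*o
l(t) = -59 + 9*t (l(t) = ((-56 + 8*t) - 3) + t = (-59 + 8*t) + t = -59 + 9*t)
w(x) = -230 - x (w(x) = (-59 + 9*(-19)) - x = (-59 - 171) - x = -230 - x)
728198/w(W) = 728198/(-230 - 1*484) = 728198/(-230 - 484) = 728198/(-714) = 728198*(-1/714) = -364099/357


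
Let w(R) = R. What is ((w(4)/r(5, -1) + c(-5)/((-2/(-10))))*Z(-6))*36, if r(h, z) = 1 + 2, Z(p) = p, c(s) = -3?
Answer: 2952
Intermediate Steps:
r(h, z) = 3
((w(4)/r(5, -1) + c(-5)/((-2/(-10))))*Z(-6))*36 = ((4/3 - 3/((-2/(-10))))*(-6))*36 = ((4*(⅓) - 3/((-2*(-⅒))))*(-6))*36 = ((4/3 - 3/⅕)*(-6))*36 = ((4/3 - 3*5)*(-6))*36 = ((4/3 - 15)*(-6))*36 = -41/3*(-6)*36 = 82*36 = 2952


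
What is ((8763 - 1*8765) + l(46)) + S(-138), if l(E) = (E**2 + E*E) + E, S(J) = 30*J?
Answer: 136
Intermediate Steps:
l(E) = E + 2*E**2 (l(E) = (E**2 + E**2) + E = 2*E**2 + E = E + 2*E**2)
((8763 - 1*8765) + l(46)) + S(-138) = ((8763 - 1*8765) + 46*(1 + 2*46)) + 30*(-138) = ((8763 - 8765) + 46*(1 + 92)) - 4140 = (-2 + 46*93) - 4140 = (-2 + 4278) - 4140 = 4276 - 4140 = 136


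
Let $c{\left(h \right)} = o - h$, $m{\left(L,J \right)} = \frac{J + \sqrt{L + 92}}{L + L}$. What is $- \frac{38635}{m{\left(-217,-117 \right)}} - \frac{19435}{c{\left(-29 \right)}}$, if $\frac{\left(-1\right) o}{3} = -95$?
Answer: $- \frac{308138098255}{2168798} - \frac{41918975 i \sqrt{5}}{6907} \approx -1.4208 \cdot 10^{5} - 13571.0 i$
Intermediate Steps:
$o = 285$ ($o = \left(-3\right) \left(-95\right) = 285$)
$m{\left(L,J \right)} = \frac{J + \sqrt{92 + L}}{2 L}$
$c{\left(h \right)} = 285 - h$
$- \frac{38635}{m{\left(-217,-117 \right)}} - \frac{19435}{c{\left(-29 \right)}} = - \frac{38635}{\frac{1}{2} \frac{1}{-217} \left(-117 + \sqrt{92 - 217}\right)} - \frac{19435}{285 - -29} = - \frac{38635}{\frac{1}{2} \left(- \frac{1}{217}\right) \left(-117 + \sqrt{-125}\right)} - \frac{19435}{285 + 29} = - \frac{38635}{\frac{1}{2} \left(- \frac{1}{217}\right) \left(-117 + 5 i \sqrt{5}\right)} - \frac{19435}{314} = - \frac{38635}{\frac{117}{434} - \frac{5 i \sqrt{5}}{434}} - \frac{19435}{314} = - \frac{19435}{314} - \frac{38635}{\frac{117}{434} - \frac{5 i \sqrt{5}}{434}}$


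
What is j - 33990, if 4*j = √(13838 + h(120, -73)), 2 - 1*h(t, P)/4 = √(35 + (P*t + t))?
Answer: -33990 + √(13846 - 4*I*√8605)/4 ≈ -33961.0 - 0.39413*I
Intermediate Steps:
h(t, P) = 8 - 4*√(35 + t + P*t) (h(t, P) = 8 - 4*√(35 + (P*t + t)) = 8 - 4*√(35 + (t + P*t)) = 8 - 4*√(35 + t + P*t))
j = √(13846 - 4*I*√8605)/4 (j = √(13838 + (8 - 4*√(35 + 120 - 73*120)))/4 = √(13838 + (8 - 4*√(35 + 120 - 8760)))/4 = √(13838 + (8 - 4*I*√8605))/4 = √(13846 - 4*I*√8605)/4 ≈ 29.42 - 0.39413*I)
j - 33990 = √(13846 - 4*I*√8605)/4 - 33990 = -33990 + √(13846 - 4*I*√8605)/4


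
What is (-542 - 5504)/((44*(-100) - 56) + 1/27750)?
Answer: 167776500/123653999 ≈ 1.3568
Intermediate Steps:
(-542 - 5504)/((44*(-100) - 56) + 1/27750) = -6046/((-4400 - 56) + 1/27750) = -6046/(-4456 + 1/27750) = -6046/(-123653999/27750) = -6046*(-27750/123653999) = 167776500/123653999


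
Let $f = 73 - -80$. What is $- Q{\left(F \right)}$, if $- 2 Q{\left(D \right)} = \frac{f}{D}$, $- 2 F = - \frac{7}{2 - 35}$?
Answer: $- \frac{5049}{7} \approx -721.29$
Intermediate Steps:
$f = 153$ ($f = 73 + 80 = 153$)
$F = - \frac{7}{66}$ ($F = - \frac{\left(-7\right) \frac{1}{2 - 35}}{2} = - \frac{\left(-7\right) \frac{1}{-33}}{2} = - \frac{\left(-7\right) \left(- \frac{1}{33}\right)}{2} = \left(- \frac{1}{2}\right) \frac{7}{33} = - \frac{7}{66} \approx -0.10606$)
$Q{\left(D \right)} = - \frac{153}{2 D}$ ($Q{\left(D \right)} = - \frac{153 \frac{1}{D}}{2} = - \frac{153}{2 D}$)
$- Q{\left(F \right)} = - \frac{-153}{2 \left(- \frac{7}{66}\right)} = - \frac{\left(-153\right) \left(-66\right)}{2 \cdot 7} = \left(-1\right) \frac{5049}{7} = - \frac{5049}{7}$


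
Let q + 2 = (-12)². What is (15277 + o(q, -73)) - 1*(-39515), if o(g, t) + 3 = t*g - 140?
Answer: 44283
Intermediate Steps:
q = 142 (q = -2 + (-12)² = -2 + 144 = 142)
o(g, t) = -143 + g*t (o(g, t) = -3 + (t*g - 140) = -3 + (g*t - 140) = -3 + (-140 + g*t) = -143 + g*t)
(15277 + o(q, -73)) - 1*(-39515) = (15277 + (-143 + 142*(-73))) - 1*(-39515) = (15277 + (-143 - 10366)) + 39515 = (15277 - 10509) + 39515 = 4768 + 39515 = 44283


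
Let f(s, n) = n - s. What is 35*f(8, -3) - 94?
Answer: -479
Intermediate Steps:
35*f(8, -3) - 94 = 35*(-3 - 1*8) - 94 = 35*(-3 - 8) - 94 = 35*(-11) - 94 = -385 - 94 = -479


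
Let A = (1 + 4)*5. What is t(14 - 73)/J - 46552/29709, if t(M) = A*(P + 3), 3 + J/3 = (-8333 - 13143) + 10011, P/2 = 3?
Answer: -536086511/340702812 ≈ -1.5735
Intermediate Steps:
P = 6 (P = 2*3 = 6)
A = 25 (A = 5*5 = 25)
J = -34404 (J = -9 + 3*((-8333 - 13143) + 10011) = -9 + 3*(-21476 + 10011) = -9 + 3*(-11465) = -9 - 34395 = -34404)
t(M) = 225 (t(M) = 25*(6 + 3) = 25*9 = 225)
t(14 - 73)/J - 46552/29709 = 225/(-34404) - 46552/29709 = 225*(-1/34404) - 46552*1/29709 = -75/11468 - 46552/29709 = -536086511/340702812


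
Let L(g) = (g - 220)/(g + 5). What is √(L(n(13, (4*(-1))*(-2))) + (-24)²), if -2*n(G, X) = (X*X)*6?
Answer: 2*√5054797/187 ≈ 24.046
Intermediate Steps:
n(G, X) = -3*X² (n(G, X) = -X*X*6/2 = -X²*6/2 = -3*X²)
L(g) = (-220 + g)/(5 + g)
√(L(n(13, (4*(-1))*(-2))) + (-24)²) = √((-220 - 3*((4*(-1))*(-2))²)/(5 - 3*((4*(-1))*(-2))²) + (-24)²) = √((-220 - 3*(-4*(-2))²)/(5 - 3*(-4*(-2))²) + 576) = √((-220 - 3*8²)/(5 - 3*8²) + 576) = √((-220 - 3*64)/(5 - 3*64) + 576) = √((-220 - 192)/(5 - 192) + 576) = √(-412/(-187) + 576) = √(-1/187*(-412) + 576) = √(412/187 + 576) = √(108124/187) = 2*√5054797/187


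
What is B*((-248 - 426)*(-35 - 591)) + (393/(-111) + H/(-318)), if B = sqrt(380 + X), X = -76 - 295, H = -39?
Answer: 4964344379/3922 ≈ 1.2658e+6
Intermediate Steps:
X = -371
B = 3 (B = sqrt(380 - 371) = sqrt(9) = 3)
B*((-248 - 426)*(-35 - 591)) + (393/(-111) + H/(-318)) = 3*((-248 - 426)*(-35 - 591)) + (393/(-111) - 39/(-318)) = 3*(-674*(-626)) + (393*(-1/111) - 39*(-1/318)) = 3*421924 + (-131/37 + 13/106) = 1265772 - 13405/3922 = 4964344379/3922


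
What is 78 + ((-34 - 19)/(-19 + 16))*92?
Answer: 5110/3 ≈ 1703.3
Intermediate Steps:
78 + ((-34 - 19)/(-19 + 16))*92 = 78 - 53/(-3)*92 = 78 - 53*(-1/3)*92 = 78 + (53/3)*92 = 78 + 4876/3 = 5110/3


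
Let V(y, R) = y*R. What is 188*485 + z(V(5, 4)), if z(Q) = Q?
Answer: 91200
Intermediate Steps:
V(y, R) = R*y
188*485 + z(V(5, 4)) = 188*485 + 4*5 = 91180 + 20 = 91200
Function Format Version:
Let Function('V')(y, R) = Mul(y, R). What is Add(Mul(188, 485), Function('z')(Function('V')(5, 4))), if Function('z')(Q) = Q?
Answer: 91200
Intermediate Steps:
Function('V')(y, R) = Mul(R, y)
Add(Mul(188, 485), Function('z')(Function('V')(5, 4))) = Add(Mul(188, 485), Mul(4, 5)) = Add(91180, 20) = 91200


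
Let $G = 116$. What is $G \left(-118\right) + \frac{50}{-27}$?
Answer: $- \frac{369626}{27} \approx -13690.0$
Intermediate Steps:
$G \left(-118\right) + \frac{50}{-27} = 116 \left(-118\right) + \frac{50}{-27} = -13688 + 50 \left(- \frac{1}{27}\right) = -13688 - \frac{50}{27} = - \frac{369626}{27}$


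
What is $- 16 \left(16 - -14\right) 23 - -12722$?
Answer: $1682$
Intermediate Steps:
$- 16 \left(16 - -14\right) 23 - -12722 = - 16 \left(16 + 14\right) 23 + 12722 = \left(-16\right) 30 \cdot 23 + 12722 = \left(-480\right) 23 + 12722 = -11040 + 12722 = 1682$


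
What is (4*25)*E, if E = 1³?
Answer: 100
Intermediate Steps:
E = 1
(4*25)*E = (4*25)*1 = 100*1 = 100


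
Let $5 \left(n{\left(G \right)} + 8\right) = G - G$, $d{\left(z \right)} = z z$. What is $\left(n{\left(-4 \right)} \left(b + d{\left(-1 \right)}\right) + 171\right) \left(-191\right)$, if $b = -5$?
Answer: $-38773$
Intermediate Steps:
$d{\left(z \right)} = z^{2}$
$n{\left(G \right)} = -8$ ($n{\left(G \right)} = -8 + \frac{G - G}{5} = -8 + \frac{1}{5} \cdot 0 = -8 + 0 = -8$)
$\left(n{\left(-4 \right)} \left(b + d{\left(-1 \right)}\right) + 171\right) \left(-191\right) = \left(- 8 \left(-5 + \left(-1\right)^{2}\right) + 171\right) \left(-191\right) = \left(- 8 \left(-5 + 1\right) + 171\right) \left(-191\right) = \left(\left(-8\right) \left(-4\right) + 171\right) \left(-191\right) = \left(32 + 171\right) \left(-191\right) = 203 \left(-191\right) = -38773$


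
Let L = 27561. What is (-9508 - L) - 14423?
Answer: -51492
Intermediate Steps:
(-9508 - L) - 14423 = (-9508 - 1*27561) - 14423 = (-9508 - 27561) - 14423 = -37069 - 14423 = -51492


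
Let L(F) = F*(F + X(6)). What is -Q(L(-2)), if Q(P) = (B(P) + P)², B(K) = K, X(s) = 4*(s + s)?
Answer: -33856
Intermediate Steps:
X(s) = 8*s (X(s) = 4*(2*s) = 8*s)
L(F) = F*(48 + F) (L(F) = F*(F + 8*6) = F*(F + 48) = F*(48 + F))
Q(P) = 4*P² (Q(P) = (P + P)² = (2*P)² = 4*P²)
-Q(L(-2)) = -4*(-2*(48 - 2))² = -4*(-2*46)² = -4*(-92)² = -4*8464 = -1*33856 = -33856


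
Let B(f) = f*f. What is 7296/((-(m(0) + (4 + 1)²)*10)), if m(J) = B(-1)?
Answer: -1824/65 ≈ -28.062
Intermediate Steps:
B(f) = f²
m(J) = 1 (m(J) = (-1)² = 1)
7296/((-(m(0) + (4 + 1)²)*10)) = 7296/((-(1 + (4 + 1)²)*10)) = 7296/((-(1 + 5²)*10)) = 7296/((-(1 + 25)*10)) = 7296/((-1*26*10)) = 7296/((-26*10)) = 7296/(-260) = 7296*(-1/260) = -1824/65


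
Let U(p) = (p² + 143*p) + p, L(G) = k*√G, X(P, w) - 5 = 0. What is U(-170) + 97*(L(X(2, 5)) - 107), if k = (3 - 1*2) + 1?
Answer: -5959 + 194*√5 ≈ -5525.2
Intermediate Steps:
X(P, w) = 5 (X(P, w) = 5 + 0 = 5)
k = 2 (k = (3 - 2) + 1 = 1 + 1 = 2)
L(G) = 2*√G
U(p) = p² + 144*p
U(-170) + 97*(L(X(2, 5)) - 107) = -170*(144 - 170) + 97*(2*√5 - 107) = -170*(-26) + 97*(-107 + 2*√5) = 4420 + (-10379 + 194*√5) = -5959 + 194*√5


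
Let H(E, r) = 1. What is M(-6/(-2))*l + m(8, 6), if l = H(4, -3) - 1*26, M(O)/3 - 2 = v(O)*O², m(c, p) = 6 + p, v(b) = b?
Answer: -2163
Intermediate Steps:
M(O) = 6 + 3*O³ (M(O) = 6 + 3*(O*O²) = 6 + 3*O³)
l = -25 (l = 1 - 1*26 = 1 - 26 = -25)
M(-6/(-2))*l + m(8, 6) = (6 + 3*(-6/(-2))³)*(-25) + (6 + 6) = (6 + 3*(-6*(-½))³)*(-25) + 12 = (6 + 3*3³)*(-25) + 12 = (6 + 3*27)*(-25) + 12 = (6 + 81)*(-25) + 12 = 87*(-25) + 12 = -2175 + 12 = -2163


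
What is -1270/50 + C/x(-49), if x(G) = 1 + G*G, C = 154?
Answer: -152142/6005 ≈ -25.336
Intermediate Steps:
x(G) = 1 + G**2
-1270/50 + C/x(-49) = -1270/50 + 154/(1 + (-49)**2) = -1270*1/50 + 154/(1 + 2401) = -127/5 + 154/2402 = -127/5 + 154*(1/2402) = -127/5 + 77/1201 = -152142/6005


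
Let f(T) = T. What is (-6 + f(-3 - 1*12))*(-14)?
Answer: 294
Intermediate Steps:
(-6 + f(-3 - 1*12))*(-14) = (-6 + (-3 - 1*12))*(-14) = (-6 + (-3 - 12))*(-14) = (-6 - 15)*(-14) = -21*(-14) = 294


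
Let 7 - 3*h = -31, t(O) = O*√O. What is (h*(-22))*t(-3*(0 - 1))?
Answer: -836*√3 ≈ -1448.0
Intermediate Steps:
t(O) = O^(3/2)
h = 38/3 (h = 7/3 - ⅓*(-31) = 7/3 + 31/3 = 38/3 ≈ 12.667)
(h*(-22))*t(-3*(0 - 1)) = ((38/3)*(-22))*(-3*(0 - 1))^(3/2) = -836*3*√3/3 = -836*√3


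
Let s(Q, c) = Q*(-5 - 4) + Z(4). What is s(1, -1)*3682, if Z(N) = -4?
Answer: -47866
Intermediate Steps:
s(Q, c) = -4 - 9*Q (s(Q, c) = Q*(-5 - 4) - 4 = Q*(-9) - 4 = -9*Q - 4 = -4 - 9*Q)
s(1, -1)*3682 = (-4 - 9*1)*3682 = (-4 - 9)*3682 = -13*3682 = -47866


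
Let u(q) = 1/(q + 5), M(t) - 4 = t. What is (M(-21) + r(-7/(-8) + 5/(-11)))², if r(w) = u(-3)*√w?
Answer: (-1496 + √814)²/7744 ≈ 278.08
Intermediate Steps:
M(t) = 4 + t
u(q) = 1/(5 + q)
r(w) = √w/2 (r(w) = √w/(5 - 3) = √w/2)
(M(-21) + r(-7/(-8) + 5/(-11)))² = ((4 - 21) + √(-7/(-8) + 5/(-11))/2)² = (-17 + √(-7*(-⅛) + 5*(-1/11))/2)² = (-17 + √(7/8 - 5/11)/2)² = (-17 + √(37/88)/2)² = (-17 + (√814/44)/2)² = (-17 + √814/88)²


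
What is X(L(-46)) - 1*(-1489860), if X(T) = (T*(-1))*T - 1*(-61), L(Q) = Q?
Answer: 1487805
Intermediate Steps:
X(T) = 61 - T² (X(T) = (-T)*T + 61 = -T² + 61 = 61 - T²)
X(L(-46)) - 1*(-1489860) = (61 - 1*(-46)²) - 1*(-1489860) = (61 - 1*2116) + 1489860 = (61 - 2116) + 1489860 = -2055 + 1489860 = 1487805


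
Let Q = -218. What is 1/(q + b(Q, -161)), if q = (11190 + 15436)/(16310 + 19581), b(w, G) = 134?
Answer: 35891/4836020 ≈ 0.0074216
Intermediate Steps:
q = 26626/35891 ≈ 0.74186
1/(q + b(Q, -161)) = 1/(26626/35891 + 134) = 1/(4836020/35891) = 35891/4836020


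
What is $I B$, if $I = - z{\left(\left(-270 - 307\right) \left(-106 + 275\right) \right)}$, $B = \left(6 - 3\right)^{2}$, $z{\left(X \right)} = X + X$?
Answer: $1755234$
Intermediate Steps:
$z{\left(X \right)} = 2 X$
$B = 9$ ($B = 3^{2} = 9$)
$I = 195026$ ($I = - 2 \left(-270 - 307\right) \left(-106 + 275\right) = - 2 \left(\left(-577\right) 169\right) = - 2 \left(-97513\right) = \left(-1\right) \left(-195026\right) = 195026$)
$I B = 195026 \cdot 9 = 1755234$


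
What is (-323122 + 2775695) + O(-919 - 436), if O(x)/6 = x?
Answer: 2444443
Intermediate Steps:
O(x) = 6*x
(-323122 + 2775695) + O(-919 - 436) = (-323122 + 2775695) + 6*(-919 - 436) = 2452573 + 6*(-1355) = 2452573 - 8130 = 2444443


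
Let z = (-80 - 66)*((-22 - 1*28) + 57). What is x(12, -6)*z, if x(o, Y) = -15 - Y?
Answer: 9198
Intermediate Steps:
z = -1022 (z = -146*((-22 - 28) + 57) = -146*(-50 + 57) = -146*7 = -1022)
x(12, -6)*z = (-15 - 1*(-6))*(-1022) = (-15 + 6)*(-1022) = -9*(-1022) = 9198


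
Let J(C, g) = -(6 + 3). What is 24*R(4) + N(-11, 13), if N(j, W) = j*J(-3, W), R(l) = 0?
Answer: 99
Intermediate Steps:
J(C, g) = -9 (J(C, g) = -1*9 = -9)
N(j, W) = -9*j (N(j, W) = j*(-9) = -9*j)
24*R(4) + N(-11, 13) = 24*0 - 9*(-11) = 0 + 99 = 99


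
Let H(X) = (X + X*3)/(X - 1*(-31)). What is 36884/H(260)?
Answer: 2683311/260 ≈ 10320.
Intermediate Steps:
H(X) = 4*X/(31 + X) (H(X) = (X + 3*X)/(X + 31) = (4*X)/(31 + X) = 4*X/(31 + X))
36884/H(260) = 36884/((4*260/(31 + 260))) = 36884/((4*260/291)) = 36884/((4*260*(1/291))) = 36884/(1040/291) = 36884*(291/1040) = 2683311/260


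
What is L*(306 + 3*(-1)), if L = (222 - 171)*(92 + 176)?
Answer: 4141404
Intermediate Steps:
L = 13668 (L = 51*268 = 13668)
L*(306 + 3*(-1)) = 13668*(306 + 3*(-1)) = 13668*(306 - 3) = 13668*303 = 4141404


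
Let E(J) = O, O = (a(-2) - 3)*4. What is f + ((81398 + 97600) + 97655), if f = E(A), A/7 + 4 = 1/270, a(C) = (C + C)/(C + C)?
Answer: 276645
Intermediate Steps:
a(C) = 1 (a(C) = (2*C)/((2*C)) = (2*C)*(1/(2*C)) = 1)
A = -7553/270 (A = -28 + 7/270 = -7553/270 ≈ -27.974)
O = -8 (O = (1 - 3)*4 = -2*4 = -8)
E(J) = -8
f = -8
f + ((81398 + 97600) + 97655) = -8 + ((81398 + 97600) + 97655) = -8 + (178998 + 97655) = -8 + 276653 = 276645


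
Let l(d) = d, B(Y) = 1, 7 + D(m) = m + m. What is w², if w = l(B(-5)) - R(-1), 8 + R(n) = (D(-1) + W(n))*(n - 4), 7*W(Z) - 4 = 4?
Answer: 44944/49 ≈ 917.22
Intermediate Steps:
D(m) = -7 + 2*m (D(m) = -7 + (m + m) = -7 + 2*m)
W(Z) = 8/7 (W(Z) = 4/7 + (⅐)*4 = 4/7 + 4/7 = 8/7)
R(n) = 164/7 - 55*n/7 (R(n) = -8 + ((-7 + 2*(-1)) + 8/7)*(n - 4) = -8 + ((-7 - 2) + 8/7)*(-4 + n) = -8 + (-9 + 8/7)*(-4 + n) = -8 - 55*(-4 + n)/7 = -8 + (220/7 - 55*n/7) = 164/7 - 55*n/7)
w = -212/7 (w = 1 - (164/7 - 55/7*(-1)) = 1 - (164/7 + 55/7) = 1 - 1*219/7 = 1 - 219/7 = -212/7 ≈ -30.286)
w² = (-212/7)² = 44944/49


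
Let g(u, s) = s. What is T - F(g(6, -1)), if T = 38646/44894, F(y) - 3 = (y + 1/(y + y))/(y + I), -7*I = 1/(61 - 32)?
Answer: -11087189/3052792 ≈ -3.6318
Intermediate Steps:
I = -1/203 (I = -1/(7*(61 - 32)) = -⅐/29 = -⅐*1/29 = -1/203 ≈ -0.0049261)
F(y) = 3 + (y + 1/(2*y))/(-1/203 + y) (F(y) = 3 + (y + 1/(y + y))/(y - 1/203) = 3 + (y + 1/(2*y))/(-1/203 + y))
T = 19323/22447 (T = 38646*(1/44894) = 19323/22447 ≈ 0.86083)
T - F(g(6, -1)) = 19323/22447 - (203 - 6*(-1) + 1624*(-1)²)/(2*(-1)*(-1 + 203*(-1))) = 19323/22447 - (-1)*(203 + 6 + 1624*1)/(2*(-1 - 203)) = 19323/22447 - (-1)*(203 + 6 + 1624)/(2*(-204)) = 19323/22447 - (-1)*(-1)*1833/(2*204) = 19323/22447 - 1*611/136 = 19323/22447 - 611/136 = -11087189/3052792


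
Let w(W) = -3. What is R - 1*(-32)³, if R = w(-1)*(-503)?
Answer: 34277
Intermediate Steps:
R = 1509 (R = -3*(-503) = 1509)
R - 1*(-32)³ = 1509 - 1*(-32)³ = 1509 - 1*(-32768) = 1509 + 32768 = 34277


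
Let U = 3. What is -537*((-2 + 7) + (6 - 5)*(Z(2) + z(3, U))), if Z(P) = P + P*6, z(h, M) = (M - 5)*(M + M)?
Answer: -3759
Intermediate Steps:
z(h, M) = 2*M*(-5 + M) (z(h, M) = (-5 + M)*(2*M) = 2*M*(-5 + M))
Z(P) = 7*P (Z(P) = P + 6*P = 7*P)
-537*((-2 + 7) + (6 - 5)*(Z(2) + z(3, U))) = -537*((-2 + 7) + (6 - 5)*(7*2 + 2*3*(-5 + 3))) = -537*(5 + 1*(14 + 2*3*(-2))) = -537*(5 + 1*(14 - 12)) = -537*(5 + 1*2) = -537*(5 + 2) = -537*7 = -3759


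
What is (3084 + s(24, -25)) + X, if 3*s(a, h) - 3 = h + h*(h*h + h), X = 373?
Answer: -4651/3 ≈ -1550.3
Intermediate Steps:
s(a, h) = 1 + h/3 + h*(h + h²)/3 (s(a, h) = 1 + (h + h*(h*h + h))/3 = 1 + (h + h*(h² + h))/3 = 1 + (h + h*(h + h²))/3 = 1 + (h/3 + h*(h + h²)/3) = 1 + h/3 + h*(h + h²)/3)
(3084 + s(24, -25)) + X = (3084 + (1 + (⅓)*(-25) + (⅓)*(-25)² + (⅓)*(-25)³)) + 373 = (3084 + (1 - 25/3 + (⅓)*625 + (⅓)*(-15625))) + 373 = (3084 + (1 - 25/3 + 625/3 - 15625/3)) + 373 = (3084 - 15022/3) + 373 = -5770/3 + 373 = -4651/3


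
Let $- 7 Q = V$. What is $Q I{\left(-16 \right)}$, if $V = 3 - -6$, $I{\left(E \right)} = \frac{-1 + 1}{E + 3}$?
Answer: $0$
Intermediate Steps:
$I{\left(E \right)} = 0$ ($I{\left(E \right)} = \frac{0}{3 + E} = 0$)
$V = 9$ ($V = 3 + 6 = 9$)
$Q = - \frac{9}{7}$ ($Q = \left(- \frac{1}{7}\right) 9 = - \frac{9}{7} \approx -1.2857$)
$Q I{\left(-16 \right)} = \left(- \frac{9}{7}\right) 0 = 0$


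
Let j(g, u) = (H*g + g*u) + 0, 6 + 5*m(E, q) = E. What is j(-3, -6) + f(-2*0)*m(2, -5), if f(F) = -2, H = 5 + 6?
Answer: -67/5 ≈ -13.400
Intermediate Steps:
H = 11
m(E, q) = -6/5 + E/5
j(g, u) = 11*g + g*u (j(g, u) = (11*g + g*u) + 0 = 11*g + g*u)
j(-3, -6) + f(-2*0)*m(2, -5) = -3*(11 - 6) - 2*(-6/5 + (⅕)*2) = -3*5 - 2*(-6/5 + ⅖) = -15 - 2*(-⅘) = -15 + 8/5 = -67/5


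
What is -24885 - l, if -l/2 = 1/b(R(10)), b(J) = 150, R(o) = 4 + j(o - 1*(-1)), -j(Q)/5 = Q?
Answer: -1866374/75 ≈ -24885.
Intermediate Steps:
j(Q) = -5*Q
R(o) = -1 - 5*o (R(o) = 4 - 5*(o - 1*(-1)) = 4 - 5*(o + 1) = 4 - 5*(1 + o) = 4 + (-5 - 5*o) = -1 - 5*o)
l = -1/75 (l = -2/150 = -2*1/150 = -1/75 ≈ -0.013333)
-24885 - l = -24885 - 1*(-1/75) = -24885 + 1/75 = -1866374/75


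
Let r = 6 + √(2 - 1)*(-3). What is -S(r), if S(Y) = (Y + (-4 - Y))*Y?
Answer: 12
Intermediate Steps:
r = 3 (r = 6 + √1*(-3) = 6 + 1*(-3) = 6 - 3 = 3)
S(Y) = -4*Y
-S(r) = -(-4)*3 = -1*(-12) = 12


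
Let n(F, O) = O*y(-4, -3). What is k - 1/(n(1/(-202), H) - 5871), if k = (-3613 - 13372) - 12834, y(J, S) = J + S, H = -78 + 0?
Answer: -158786174/5325 ≈ -29819.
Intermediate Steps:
H = -78
n(F, O) = -7*O (n(F, O) = O*(-4 - 3) = O*(-7) = -7*O)
k = -29819 (k = -16985 - 12834 = -29819)
k - 1/(n(1/(-202), H) - 5871) = -29819 - 1/(-7*(-78) - 5871) = -29819 - 1/(546 - 5871) = -29819 - 1/(-5325) = -29819 - 1*(-1/5325) = -29819 + 1/5325 = -158786174/5325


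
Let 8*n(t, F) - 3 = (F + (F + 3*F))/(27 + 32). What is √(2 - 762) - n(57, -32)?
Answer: -17/472 + 2*I*√190 ≈ -0.036017 + 27.568*I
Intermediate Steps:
n(t, F) = 3/8 + 5*F/472 (n(t, F) = 3/8 + ((F + (F + 3*F))/(27 + 32))/8 = 3/8 + ((F + 4*F)/59)/8 = 3/8 + ((5*F)*(1/59))/8 = 3/8 + (5*F/59)/8 = 3/8 + 5*F/472)
√(2 - 762) - n(57, -32) = √(2 - 762) - (3/8 + (5/472)*(-32)) = √(-760) - (3/8 - 20/59) = 2*I*√190 - 1*17/472 = 2*I*√190 - 17/472 = -17/472 + 2*I*√190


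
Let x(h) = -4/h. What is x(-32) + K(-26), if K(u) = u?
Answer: -207/8 ≈ -25.875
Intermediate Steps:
x(-32) + K(-26) = -4/(-32) - 26 = -4*(-1/32) - 26 = 1/8 - 26 = -207/8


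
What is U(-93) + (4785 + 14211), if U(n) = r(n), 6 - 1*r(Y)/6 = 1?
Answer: 19026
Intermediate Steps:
r(Y) = 30 (r(Y) = 36 - 6*1 = 36 - 6 = 30)
U(n) = 30
U(-93) + (4785 + 14211) = 30 + (4785 + 14211) = 30 + 18996 = 19026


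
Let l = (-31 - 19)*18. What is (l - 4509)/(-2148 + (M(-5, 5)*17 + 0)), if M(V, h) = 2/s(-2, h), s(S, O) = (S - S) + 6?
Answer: 16227/6427 ≈ 2.5248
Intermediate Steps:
s(S, O) = 6 (s(S, O) = 0 + 6 = 6)
M(V, h) = 1/3 (M(V, h) = 2/6 = 2*(1/6) = 1/3)
l = -900 (l = -50*18 = -900)
(l - 4509)/(-2148 + (M(-5, 5)*17 + 0)) = (-900 - 4509)/(-2148 + ((1/3)*17 + 0)) = -5409/(-2148 + (17/3 + 0)) = -5409/(-2148 + 17/3) = -5409/(-6427/3) = -5409*(-3/6427) = 16227/6427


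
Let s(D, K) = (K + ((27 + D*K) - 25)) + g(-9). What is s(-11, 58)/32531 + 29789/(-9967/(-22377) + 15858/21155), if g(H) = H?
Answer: 458741378475279128/18402993304381 ≈ 24928.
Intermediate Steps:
s(D, K) = -7 + K + D*K (s(D, K) = (K + ((27 + D*K) - 25)) - 9 = (K + (2 + D*K)) - 9 = (2 + K + D*K) - 9 = -7 + K + D*K)
s(-11, 58)/32531 + 29789/(-9967/(-22377) + 15858/21155) = (-7 + 58 - 11*58)/32531 + 29789/(-9967/(-22377) + 15858/21155) = (-7 + 58 - 638)*(1/32531) + 29789/(-9967*(-1/22377) + 15858*(1/21155)) = -587*1/32531 + 29789/(9967/22377 + 15858/21155) = -587/32531 + 29789/(565706351/473385435) = -587/32531 + 29789*(473385435/565706351) = -587/32531 + 14101678723215/565706351 = 458741378475279128/18402993304381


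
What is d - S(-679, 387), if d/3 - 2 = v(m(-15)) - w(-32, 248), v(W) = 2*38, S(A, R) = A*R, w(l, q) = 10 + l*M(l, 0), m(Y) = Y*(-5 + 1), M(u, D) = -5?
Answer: 262497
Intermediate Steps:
m(Y) = -4*Y (m(Y) = Y*(-4) = -4*Y)
w(l, q) = 10 - 5*l (w(l, q) = 10 + l*(-5) = 10 - 5*l)
v(W) = 76
d = -276 (d = 6 + 3*(76 - (10 - 5*(-32))) = 6 + 3*(76 - (10 + 160)) = 6 + 3*(76 - 1*170) = 6 + 3*(76 - 170) = 6 + 3*(-94) = 6 - 282 = -276)
d - S(-679, 387) = -276 - (-679)*387 = -276 - 1*(-262773) = -276 + 262773 = 262497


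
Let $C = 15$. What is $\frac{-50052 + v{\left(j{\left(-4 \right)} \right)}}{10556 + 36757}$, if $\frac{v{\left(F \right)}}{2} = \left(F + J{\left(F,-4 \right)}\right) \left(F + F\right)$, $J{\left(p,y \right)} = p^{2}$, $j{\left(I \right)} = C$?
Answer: $- \frac{11884}{15771} \approx -0.75354$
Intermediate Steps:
$j{\left(I \right)} = 15$
$v{\left(F \right)} = 4 F \left(F + F^{2}\right)$ ($v{\left(F \right)} = 2 \left(F + F^{2}\right) \left(F + F\right) = 2 \left(F + F^{2}\right) 2 F = 2 \cdot 2 F \left(F + F^{2}\right) = 4 F \left(F + F^{2}\right)$)
$\frac{-50052 + v{\left(j{\left(-4 \right)} \right)}}{10556 + 36757} = \frac{-50052 + 4 \cdot 15^{2} \left(1 + 15\right)}{10556 + 36757} = \frac{-50052 + 4 \cdot 225 \cdot 16}{47313} = \left(-50052 + 14400\right) \frac{1}{47313} = \left(-35652\right) \frac{1}{47313} = - \frac{11884}{15771}$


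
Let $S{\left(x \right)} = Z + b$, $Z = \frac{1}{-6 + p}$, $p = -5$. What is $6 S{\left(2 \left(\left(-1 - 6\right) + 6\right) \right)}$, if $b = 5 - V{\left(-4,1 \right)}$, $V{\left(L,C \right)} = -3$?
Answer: $\frac{522}{11} \approx 47.455$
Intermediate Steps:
$b = 8$ ($b = 5 - -3 = 5 + 3 = 8$)
$Z = - \frac{1}{11}$ ($Z = \frac{1}{-6 - 5} = \frac{1}{-11} = - \frac{1}{11} \approx -0.090909$)
$S{\left(x \right)} = \frac{87}{11}$ ($S{\left(x \right)} = - \frac{1}{11} + 8 = \frac{87}{11}$)
$6 S{\left(2 \left(\left(-1 - 6\right) + 6\right) \right)} = 6 \cdot \frac{87}{11} = \frac{522}{11}$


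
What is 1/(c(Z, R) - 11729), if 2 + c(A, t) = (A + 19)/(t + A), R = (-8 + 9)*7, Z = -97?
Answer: -15/175952 ≈ -8.5250e-5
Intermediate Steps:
R = 7 (R = 1*7 = 7)
c(A, t) = -2 + (19 + A)/(A + t) (c(A, t) = -2 + (A + 19)/(t + A) = -2 + (19 + A)/(A + t))
1/(c(Z, R) - 11729) = 1/((19 - 1*(-97) - 2*7)/(-97 + 7) - 11729) = 1/((19 + 97 - 14)/(-90) - 11729) = 1/(-1/90*102 - 11729) = 1/(-17/15 - 11729) = 1/(-175952/15) = -15/175952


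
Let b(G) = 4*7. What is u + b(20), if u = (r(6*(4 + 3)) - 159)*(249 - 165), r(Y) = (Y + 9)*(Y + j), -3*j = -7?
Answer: 176596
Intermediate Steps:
j = 7/3 (j = -1/3*(-7) = 7/3 ≈ 2.3333)
r(Y) = (9 + Y)*(7/3 + Y) (r(Y) = (Y + 9)*(Y + 7/3) = (9 + Y)*(7/3 + Y))
b(G) = 28
u = 176568 (u = ((21 + (6*(4 + 3))**2 + 34*(6*(4 + 3))/3) - 159)*(249 - 165) = ((21 + (6*7)**2 + 34*(6*7)/3) - 159)*84 = ((21 + 42**2 + (34/3)*42) - 159)*84 = ((21 + 1764 + 476) - 159)*84 = (2261 - 159)*84 = 2102*84 = 176568)
u + b(20) = 176568 + 28 = 176596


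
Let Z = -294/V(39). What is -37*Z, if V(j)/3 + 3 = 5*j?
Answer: 1813/96 ≈ 18.885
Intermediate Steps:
V(j) = -9 + 15*j (V(j) = -9 + 3*(5*j) = -9 + 15*j)
Z = -49/96 (Z = -294/(-9 + 15*39) = -294/(-9 + 585) = -294/576 = -294*1/576 = -49/96 ≈ -0.51042)
-37*Z = -37*(-49/96) = 1813/96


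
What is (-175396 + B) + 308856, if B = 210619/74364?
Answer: 9924830059/74364 ≈ 1.3346e+5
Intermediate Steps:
B = 210619/74364 (B = 210619*(1/74364) = 210619/74364 ≈ 2.8323)
(-175396 + B) + 308856 = (-175396 + 210619/74364) + 308856 = -13042937525/74364 + 308856 = 9924830059/74364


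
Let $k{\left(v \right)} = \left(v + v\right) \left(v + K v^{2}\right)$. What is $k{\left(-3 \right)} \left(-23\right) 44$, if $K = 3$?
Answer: $145728$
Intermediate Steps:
$k{\left(v \right)} = 2 v \left(v + 3 v^{2}\right)$ ($k{\left(v \right)} = \left(v + v\right) \left(v + 3 v^{2}\right) = 2 v \left(v + 3 v^{2}\right)$)
$k{\left(-3 \right)} \left(-23\right) 44 = \left(-3\right)^{2} \left(2 + 6 \left(-3\right)\right) \left(-23\right) 44 = 9 \left(2 - 18\right) \left(-23\right) 44 = 9 \left(-16\right) \left(-23\right) 44 = \left(-144\right) \left(-23\right) 44 = 3312 \cdot 44 = 145728$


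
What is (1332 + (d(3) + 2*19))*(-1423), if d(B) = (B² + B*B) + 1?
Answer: -1976547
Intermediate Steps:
d(B) = 1 + 2*B² (d(B) = (B² + B²) + 1 = 2*B² + 1 = 1 + 2*B²)
(1332 + (d(3) + 2*19))*(-1423) = (1332 + ((1 + 2*3²) + 2*19))*(-1423) = (1332 + ((1 + 2*9) + 38))*(-1423) = (1332 + ((1 + 18) + 38))*(-1423) = (1332 + (19 + 38))*(-1423) = (1332 + 57)*(-1423) = 1389*(-1423) = -1976547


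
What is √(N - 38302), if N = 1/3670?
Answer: I*√515885804130/3670 ≈ 195.71*I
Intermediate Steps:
N = 1/3670 ≈ 0.00027248
√(N - 38302) = √(1/3670 - 38302) = √(-140568339/3670) = I*√515885804130/3670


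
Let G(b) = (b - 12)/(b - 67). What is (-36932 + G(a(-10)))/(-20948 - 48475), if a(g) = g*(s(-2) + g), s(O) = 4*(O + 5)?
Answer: 3213052/6039801 ≈ 0.53198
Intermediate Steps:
s(O) = 20 + 4*O (s(O) = 4*(5 + O) = 20 + 4*O)
a(g) = g*(12 + g) (a(g) = g*((20 + 4*(-2)) + g) = g*((20 - 8) + g) = g*(12 + g))
G(b) = (-12 + b)/(-67 + b)
(-36932 + G(a(-10)))/(-20948 - 48475) = (-36932 + (-12 - 10*(12 - 10))/(-67 - 10*(12 - 10)))/(-20948 - 48475) = (-36932 + (-12 - 10*2)/(-67 - 10*2))/(-69423) = (-36932 + (-12 - 20)/(-67 - 20))*(-1/69423) = (-36932 - 32/(-87))*(-1/69423) = (-36932 - 1/87*(-32))*(-1/69423) = (-36932 + 32/87)*(-1/69423) = -3213052/87*(-1/69423) = 3213052/6039801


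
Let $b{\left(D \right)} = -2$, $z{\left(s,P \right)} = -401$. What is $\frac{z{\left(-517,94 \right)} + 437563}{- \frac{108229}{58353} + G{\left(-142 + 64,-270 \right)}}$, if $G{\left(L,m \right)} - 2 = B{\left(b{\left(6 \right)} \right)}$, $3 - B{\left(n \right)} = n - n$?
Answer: $\frac{12754857093}{91768} \approx 1.3899 \cdot 10^{5}$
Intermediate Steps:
$B{\left(n \right)} = 3$ ($B{\left(n \right)} = 3 - \left(n - n\right) = 3 - 0 = 3 + 0 = 3$)
$G{\left(L,m \right)} = 5$ ($G{\left(L,m \right)} = 2 + 3 = 5$)
$\frac{z{\left(-517,94 \right)} + 437563}{- \frac{108229}{58353} + G{\left(-142 + 64,-270 \right)}} = \frac{-401 + 437563}{- \frac{108229}{58353} + 5} = \frac{437162}{\left(-108229\right) \frac{1}{58353} + 5} = \frac{437162}{- \frac{108229}{58353} + 5} = \frac{437162}{\frac{183536}{58353}} = 437162 \cdot \frac{58353}{183536} = \frac{12754857093}{91768}$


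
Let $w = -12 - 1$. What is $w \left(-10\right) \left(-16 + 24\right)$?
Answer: $1040$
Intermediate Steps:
$w = -13$
$w \left(-10\right) \left(-16 + 24\right) = \left(-13\right) \left(-10\right) \left(-16 + 24\right) = 130 \cdot 8 = 1040$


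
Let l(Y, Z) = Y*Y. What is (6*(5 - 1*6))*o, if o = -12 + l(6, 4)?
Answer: -144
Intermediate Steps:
l(Y, Z) = Y**2
o = 24 (o = -12 + 6**2 = -12 + 36 = 24)
(6*(5 - 1*6))*o = (6*(5 - 1*6))*24 = (6*(5 - 6))*24 = (6*(-1))*24 = -6*24 = -144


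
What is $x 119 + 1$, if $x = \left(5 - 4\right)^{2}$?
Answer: $120$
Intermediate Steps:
$x = 1$ ($x = 1^{2} = 1$)
$x 119 + 1 = 1 \cdot 119 + 1 = 119 + 1 = 120$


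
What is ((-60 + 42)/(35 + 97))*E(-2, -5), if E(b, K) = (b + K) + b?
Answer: 27/22 ≈ 1.2273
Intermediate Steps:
E(b, K) = K + 2*b (E(b, K) = (K + b) + b = K + 2*b)
((-60 + 42)/(35 + 97))*E(-2, -5) = ((-60 + 42)/(35 + 97))*(-5 + 2*(-2)) = (-18/132)*(-5 - 4) = -18*1/132*(-9) = -3/22*(-9) = 27/22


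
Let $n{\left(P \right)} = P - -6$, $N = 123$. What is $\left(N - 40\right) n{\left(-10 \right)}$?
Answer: $-332$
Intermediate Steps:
$n{\left(P \right)} = 6 + P$ ($n{\left(P \right)} = P + 6 = 6 + P$)
$\left(N - 40\right) n{\left(-10 \right)} = \left(123 - 40\right) \left(6 - 10\right) = 83 \left(-4\right) = -332$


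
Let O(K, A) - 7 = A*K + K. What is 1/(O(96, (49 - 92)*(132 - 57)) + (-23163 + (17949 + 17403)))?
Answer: -1/297308 ≈ -3.3635e-6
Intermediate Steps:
O(K, A) = 7 + K + A*K (O(K, A) = 7 + (A*K + K) = 7 + (K + A*K) = 7 + K + A*K)
1/(O(96, (49 - 92)*(132 - 57)) + (-23163 + (17949 + 17403))) = 1/((7 + 96 + ((49 - 92)*(132 - 57))*96) + (-23163 + (17949 + 17403))) = 1/((7 + 96 - 43*75*96) + (-23163 + 35352)) = 1/((7 + 96 - 3225*96) + 12189) = 1/((7 + 96 - 309600) + 12189) = 1/(-309497 + 12189) = 1/(-297308) = -1/297308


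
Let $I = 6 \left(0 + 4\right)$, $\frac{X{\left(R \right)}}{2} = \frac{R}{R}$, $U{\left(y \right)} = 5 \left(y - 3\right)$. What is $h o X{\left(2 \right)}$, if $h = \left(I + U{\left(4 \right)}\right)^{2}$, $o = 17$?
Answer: $28594$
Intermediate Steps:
$U{\left(y \right)} = -15 + 5 y$ ($U{\left(y \right)} = 5 \left(-3 + y\right) = -15 + 5 y$)
$X{\left(R \right)} = 2$ ($X{\left(R \right)} = 2 \frac{R}{R} = 2 \cdot 1 = 2$)
$I = 24$ ($I = 6 \cdot 4 = 24$)
$h = 841$ ($h = \left(24 + \left(-15 + 5 \cdot 4\right)\right)^{2} = \left(24 + \left(-15 + 20\right)\right)^{2} = \left(24 + 5\right)^{2} = 29^{2} = 841$)
$h o X{\left(2 \right)} = 841 \cdot 17 \cdot 2 = 14297 \cdot 2 = 28594$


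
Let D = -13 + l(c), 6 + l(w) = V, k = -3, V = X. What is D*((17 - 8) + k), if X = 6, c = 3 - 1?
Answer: -78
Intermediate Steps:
c = 2
V = 6
l(w) = 0 (l(w) = -6 + 6 = 0)
D = -13 (D = -13 + 0 = -13)
D*((17 - 8) + k) = -13*((17 - 8) - 3) = -13*(9 - 3) = -13*6 = -78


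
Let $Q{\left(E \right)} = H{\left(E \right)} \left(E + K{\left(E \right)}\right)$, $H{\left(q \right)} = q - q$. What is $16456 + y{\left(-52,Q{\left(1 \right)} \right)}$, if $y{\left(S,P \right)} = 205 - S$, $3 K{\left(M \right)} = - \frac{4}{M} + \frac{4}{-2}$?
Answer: $16713$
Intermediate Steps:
$H{\left(q \right)} = 0$
$K{\left(M \right)} = - \frac{2}{3} - \frac{4}{3 M}$ ($K{\left(M \right)} = \frac{- \frac{4}{M} + \frac{4}{-2}}{3} = \frac{- \frac{4}{M} + 4 \left(- \frac{1}{2}\right)}{3} = \frac{- \frac{4}{M} - 2}{3} = \frac{-2 - \frac{4}{M}}{3} = - \frac{2}{3} - \frac{4}{3 M}$)
$Q{\left(E \right)} = 0$ ($Q{\left(E \right)} = 0 \left(E + \frac{2 \left(-2 - E\right)}{3 E}\right) = 0$)
$16456 + y{\left(-52,Q{\left(1 \right)} \right)} = 16456 + \left(205 - -52\right) = 16456 + \left(205 + 52\right) = 16456 + 257 = 16713$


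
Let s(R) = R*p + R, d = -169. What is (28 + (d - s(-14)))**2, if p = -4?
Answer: 33489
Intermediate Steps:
s(R) = -3*R (s(R) = R*(-4) + R = -4*R + R = -3*R)
(28 + (d - s(-14)))**2 = (28 + (-169 - (-3)*(-14)))**2 = (28 + (-169 - 1*42))**2 = (28 + (-169 - 42))**2 = (28 - 211)**2 = (-183)**2 = 33489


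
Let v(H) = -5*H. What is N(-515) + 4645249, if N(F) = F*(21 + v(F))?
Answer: 3308309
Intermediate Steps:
N(F) = F*(21 - 5*F)
N(-515) + 4645249 = -515*(21 - 5*(-515)) + 4645249 = -515*(21 + 2575) + 4645249 = -515*2596 + 4645249 = -1336940 + 4645249 = 3308309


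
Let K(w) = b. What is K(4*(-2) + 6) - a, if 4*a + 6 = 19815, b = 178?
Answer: -19097/4 ≈ -4774.3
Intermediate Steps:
a = 19809/4 (a = -3/2 + (¼)*19815 = -3/2 + 19815/4 = 19809/4 ≈ 4952.3)
K(w) = 178
K(4*(-2) + 6) - a = 178 - 1*19809/4 = 178 - 19809/4 = -19097/4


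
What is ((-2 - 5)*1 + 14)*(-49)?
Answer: -343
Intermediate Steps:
((-2 - 5)*1 + 14)*(-49) = (-7*1 + 14)*(-49) = (-7 + 14)*(-49) = 7*(-49) = -343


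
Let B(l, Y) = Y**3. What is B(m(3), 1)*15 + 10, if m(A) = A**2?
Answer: 25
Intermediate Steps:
B(m(3), 1)*15 + 10 = 1**3*15 + 10 = 1*15 + 10 = 15 + 10 = 25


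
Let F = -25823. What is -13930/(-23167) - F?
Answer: 598255371/23167 ≈ 25824.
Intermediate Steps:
-13930/(-23167) - F = -13930/(-23167) - 1*(-25823) = -13930*(-1/23167) + 25823 = 13930/23167 + 25823 = 598255371/23167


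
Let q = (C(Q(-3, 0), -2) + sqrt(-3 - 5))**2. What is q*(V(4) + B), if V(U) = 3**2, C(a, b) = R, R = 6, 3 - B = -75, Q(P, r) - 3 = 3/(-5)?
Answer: 2436 + 2088*I*sqrt(2) ≈ 2436.0 + 2952.9*I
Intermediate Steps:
Q(P, r) = 12/5 (Q(P, r) = 3 + 3/(-5) = 3 + 3*(-1/5) = 3 - 3/5 = 12/5)
B = 78 (B = 3 - 1*(-75) = 3 + 75 = 78)
C(a, b) = 6
V(U) = 9
q = (6 + 2*I*sqrt(2))**2 (q = (6 + sqrt(-3 - 5))**2 = (6 + sqrt(-8))**2 = (6 + 2*I*sqrt(2))**2 ≈ 28.0 + 33.941*I)
q*(V(4) + B) = (28 + 24*I*sqrt(2))*(9 + 78) = (28 + 24*I*sqrt(2))*87 = 2436 + 2088*I*sqrt(2)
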